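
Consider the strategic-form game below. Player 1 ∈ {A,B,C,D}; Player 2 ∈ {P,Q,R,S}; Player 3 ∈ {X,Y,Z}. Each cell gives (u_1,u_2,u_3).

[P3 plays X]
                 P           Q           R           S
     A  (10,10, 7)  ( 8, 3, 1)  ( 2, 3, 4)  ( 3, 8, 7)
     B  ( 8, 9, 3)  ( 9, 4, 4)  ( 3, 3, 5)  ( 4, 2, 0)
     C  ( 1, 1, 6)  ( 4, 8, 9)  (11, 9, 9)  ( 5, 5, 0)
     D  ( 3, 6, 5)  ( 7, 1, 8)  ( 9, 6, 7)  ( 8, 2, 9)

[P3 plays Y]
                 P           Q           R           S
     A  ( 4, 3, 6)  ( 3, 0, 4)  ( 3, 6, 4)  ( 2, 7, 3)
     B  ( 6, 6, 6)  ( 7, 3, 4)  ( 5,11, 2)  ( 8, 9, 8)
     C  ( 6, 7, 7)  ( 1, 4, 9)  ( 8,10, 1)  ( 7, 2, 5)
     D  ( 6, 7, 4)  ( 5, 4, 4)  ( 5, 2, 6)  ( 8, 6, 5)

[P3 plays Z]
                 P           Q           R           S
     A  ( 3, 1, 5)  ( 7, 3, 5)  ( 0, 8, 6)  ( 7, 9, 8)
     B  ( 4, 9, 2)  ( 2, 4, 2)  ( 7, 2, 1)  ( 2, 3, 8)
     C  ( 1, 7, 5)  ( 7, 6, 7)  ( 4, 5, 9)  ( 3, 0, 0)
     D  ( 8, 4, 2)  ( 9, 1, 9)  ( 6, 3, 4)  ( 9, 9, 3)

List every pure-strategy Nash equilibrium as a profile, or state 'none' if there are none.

NE set: (A,P,X), (C,R,X)

(A,P,X): NE
(A,P,Y): not NE [P1→D gives 6>4; P2→S gives 7>3; P3→X gives 7>6]
(A,P,Z): not NE [P1→D gives 8>3; P2→S gives 9>1; P3→X gives 7>5]
(A,Q,X): not NE [P1→B gives 9>8; P2→P gives 10>3; P3→Z gives 5>1]
(A,Q,Y): not NE [P1→B gives 7>3; P2→S gives 7>0; P3→Z gives 5>4]
(A,Q,Z): not NE [P1→D gives 9>7; P2→S gives 9>3]
(A,R,X): not NE [P1→C gives 11>2; P2→P gives 10>3; P3→Z gives 6>4]
(A,R,Y): not NE [P1→C gives 8>3; P2→S gives 7>6; P3→Z gives 6>4]
(A,R,Z): not NE [P1→B gives 7>0; P2→S gives 9>8]
(A,S,X): not NE [P1→D gives 8>3; P2→P gives 10>8; P3→Z gives 8>7]
(A,S,Y): not NE [P1→D gives 8>2; P3→Z gives 8>3]
(A,S,Z): not NE [P1→D gives 9>7]
(B,P,X): not NE [P1→A gives 10>8; P3→Y gives 6>3]
(B,P,Y): not NE [P2→R gives 11>6]
(B,P,Z): not NE [P1→D gives 8>4; P3→Y gives 6>2]
(B,Q,X): not NE [P2→P gives 9>4]
(B,Q,Y): not NE [P2→R gives 11>3]
(B,Q,Z): not NE [P1→D gives 9>2; P2→P gives 9>4; P3→Y gives 4>2]
(B,R,X): not NE [P1→C gives 11>3; P2→P gives 9>3]
(B,R,Y): not NE [P1→C gives 8>5; P3→X gives 5>2]
(B,R,Z): not NE [P2→P gives 9>2; P3→X gives 5>1]
(B,S,X): not NE [P1→D gives 8>4; P2→P gives 9>2; P3→Z gives 8>0]
(B,S,Y): not NE [P2→R gives 11>9]
(B,S,Z): not NE [P1→D gives 9>2; P2→P gives 9>3]
(C,P,X): not NE [P1→A gives 10>1; P2→R gives 9>1; P3→Y gives 7>6]
(C,P,Y): not NE [P2→R gives 10>7]
(C,P,Z): not NE [P1→D gives 8>1; P3→Y gives 7>5]
(C,Q,X): not NE [P1→B gives 9>4; P2→R gives 9>8]
(C,Q,Y): not NE [P1→B gives 7>1; P2→R gives 10>4]
(C,Q,Z): not NE [P1→D gives 9>7; P2→P gives 7>6; P3→Y gives 9>7]
(C,R,X): NE
(C,R,Y): not NE [P3→Z gives 9>1]
(C,R,Z): not NE [P1→B gives 7>4; P2→P gives 7>5]
(C,S,X): not NE [P1→D gives 8>5; P2→R gives 9>5; P3→Y gives 5>0]
(C,S,Y): not NE [P1→D gives 8>7; P2→R gives 10>2]
(C,S,Z): not NE [P1→D gives 9>3; P2→P gives 7>0; P3→Y gives 5>0]
(D,P,X): not NE [P1→A gives 10>3]
(D,P,Y): not NE [P3→X gives 5>4]
(D,P,Z): not NE [P2→S gives 9>4; P3→X gives 5>2]
(D,Q,X): not NE [P1→B gives 9>7; P2→R gives 6>1; P3→Z gives 9>8]
(D,Q,Y): not NE [P1→B gives 7>5; P2→P gives 7>4; P3→Z gives 9>4]
(D,Q,Z): not NE [P2→S gives 9>1]
(D,R,X): not NE [P1→C gives 11>9]
(D,R,Y): not NE [P1→C gives 8>5; P2→P gives 7>2; P3→X gives 7>6]
(D,R,Z): not NE [P1→B gives 7>6; P2→S gives 9>3; P3→X gives 7>4]
(D,S,X): not NE [P2→R gives 6>2]
(D,S,Y): not NE [P2→P gives 7>6; P3→X gives 9>5]
(D,S,Z): not NE [P3→X gives 9>3]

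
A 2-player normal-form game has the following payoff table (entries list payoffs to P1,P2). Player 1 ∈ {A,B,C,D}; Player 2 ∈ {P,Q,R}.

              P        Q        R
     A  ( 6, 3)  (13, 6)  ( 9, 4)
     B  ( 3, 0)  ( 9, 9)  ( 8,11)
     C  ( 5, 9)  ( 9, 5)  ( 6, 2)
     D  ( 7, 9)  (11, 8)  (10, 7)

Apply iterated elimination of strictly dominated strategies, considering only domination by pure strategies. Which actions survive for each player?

P1 drop B (A beats it: P:6>3 Q:13>9 R:9>8)
P1 drop C (A beats it: P:6>5 Q:13>9 R:9>6)
P2 drop R (Q beats it: A:6>4 D:8>7)
P1→{A,D} P2→{P,Q}

Survivors P1:{A,D} P2:{P,Q}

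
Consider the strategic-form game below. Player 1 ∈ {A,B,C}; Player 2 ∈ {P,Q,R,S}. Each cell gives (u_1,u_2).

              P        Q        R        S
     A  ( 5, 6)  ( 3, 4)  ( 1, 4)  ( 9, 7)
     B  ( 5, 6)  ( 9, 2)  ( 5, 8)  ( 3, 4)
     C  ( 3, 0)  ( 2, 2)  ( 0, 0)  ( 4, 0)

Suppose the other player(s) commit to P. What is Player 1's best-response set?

P1 best: {A,B}

u_1(A vs P) = 5
u_1(B vs P) = 5
u_1(C vs P) = 3
max payoff 5 at {A,B}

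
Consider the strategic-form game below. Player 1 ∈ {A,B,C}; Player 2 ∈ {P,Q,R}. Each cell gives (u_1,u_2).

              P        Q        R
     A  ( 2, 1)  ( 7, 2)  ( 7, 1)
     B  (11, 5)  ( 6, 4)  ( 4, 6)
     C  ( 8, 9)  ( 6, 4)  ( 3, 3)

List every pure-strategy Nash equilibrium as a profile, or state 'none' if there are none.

Nash profiles: (A,Q)

(A,P): not NE [P1→B gives 11>2; P2→Q gives 2>1]
(A,Q): NE
(A,R): not NE [P2→Q gives 2>1]
(B,P): not NE [P2→R gives 6>5]
(B,Q): not NE [P1→A gives 7>6; P2→R gives 6>4]
(B,R): not NE [P1→A gives 7>4]
(C,P): not NE [P1→B gives 11>8]
(C,Q): not NE [P1→A gives 7>6; P2→P gives 9>4]
(C,R): not NE [P1→A gives 7>3; P2→P gives 9>3]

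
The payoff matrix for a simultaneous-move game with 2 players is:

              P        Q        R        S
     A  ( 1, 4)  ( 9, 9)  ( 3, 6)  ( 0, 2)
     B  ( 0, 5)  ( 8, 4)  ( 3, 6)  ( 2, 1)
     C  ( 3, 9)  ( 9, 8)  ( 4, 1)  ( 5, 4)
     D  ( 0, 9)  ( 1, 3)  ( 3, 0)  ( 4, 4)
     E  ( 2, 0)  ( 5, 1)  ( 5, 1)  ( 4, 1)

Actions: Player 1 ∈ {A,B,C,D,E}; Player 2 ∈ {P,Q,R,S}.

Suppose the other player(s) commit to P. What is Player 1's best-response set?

P1 best: {C}

u_1(A vs P) = 1
u_1(B vs P) = 0
u_1(C vs P) = 3
u_1(D vs P) = 0
u_1(E vs P) = 2
max payoff 3 at {C}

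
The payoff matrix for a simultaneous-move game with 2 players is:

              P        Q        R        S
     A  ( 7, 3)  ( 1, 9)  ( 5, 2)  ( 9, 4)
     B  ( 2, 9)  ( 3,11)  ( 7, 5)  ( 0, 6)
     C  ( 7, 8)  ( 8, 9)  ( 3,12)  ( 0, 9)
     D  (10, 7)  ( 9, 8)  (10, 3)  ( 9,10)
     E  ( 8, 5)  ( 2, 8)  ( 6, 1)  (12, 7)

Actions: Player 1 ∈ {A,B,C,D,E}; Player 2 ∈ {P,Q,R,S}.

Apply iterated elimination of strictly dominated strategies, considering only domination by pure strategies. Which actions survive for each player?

IESDS → P1:{D,E} P2:{Q,S}

P1 drop A (E beats it: P:8>7 Q:2>1 R:6>5 S:12>9)
P1 drop B (D beats it: P:10>2 Q:9>3 R:10>7 S:9>0)
P1 drop C (D beats it: P:10>7 Q:9>8 R:10>3 S:9>0)
P2 drop P (Q beats it: D:8>7 E:8>5)
P2 drop R (Q beats it: D:8>3 E:8>1)
P1→{D,E} P2→{Q,S}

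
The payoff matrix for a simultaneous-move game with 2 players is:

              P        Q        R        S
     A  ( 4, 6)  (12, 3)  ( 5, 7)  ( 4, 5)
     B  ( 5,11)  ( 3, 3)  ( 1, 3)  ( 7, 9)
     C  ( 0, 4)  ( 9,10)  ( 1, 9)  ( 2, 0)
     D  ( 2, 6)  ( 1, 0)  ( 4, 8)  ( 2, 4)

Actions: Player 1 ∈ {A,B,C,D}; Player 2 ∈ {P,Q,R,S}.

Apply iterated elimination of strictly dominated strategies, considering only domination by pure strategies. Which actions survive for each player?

Survivors P1:{A,B} P2:{P,R}

P1 drop C (A beats it: P:4>0 Q:12>9 R:5>1 S:4>2)
P1 drop D (A beats it: P:4>2 Q:12>1 R:5>4 S:4>2)
P2 drop Q (P beats it: A:6>3 B:11>3)
P2 drop S (P beats it: A:6>5 B:11>9)
P1→{A,B} P2→{P,R}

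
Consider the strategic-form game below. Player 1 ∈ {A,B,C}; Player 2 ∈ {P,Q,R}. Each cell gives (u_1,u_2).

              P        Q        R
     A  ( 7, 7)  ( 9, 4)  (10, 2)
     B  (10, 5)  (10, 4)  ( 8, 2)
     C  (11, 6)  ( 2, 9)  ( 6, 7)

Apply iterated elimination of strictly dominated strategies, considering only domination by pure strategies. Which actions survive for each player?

IESDS → P1:{B,C} P2:{P,Q}

P2 drop R (Q beats it: A:4>2 B:4>2 C:9>7)
P1 drop A (B beats it: P:10>7 Q:10>9)
P1→{B,C} P2→{P,Q}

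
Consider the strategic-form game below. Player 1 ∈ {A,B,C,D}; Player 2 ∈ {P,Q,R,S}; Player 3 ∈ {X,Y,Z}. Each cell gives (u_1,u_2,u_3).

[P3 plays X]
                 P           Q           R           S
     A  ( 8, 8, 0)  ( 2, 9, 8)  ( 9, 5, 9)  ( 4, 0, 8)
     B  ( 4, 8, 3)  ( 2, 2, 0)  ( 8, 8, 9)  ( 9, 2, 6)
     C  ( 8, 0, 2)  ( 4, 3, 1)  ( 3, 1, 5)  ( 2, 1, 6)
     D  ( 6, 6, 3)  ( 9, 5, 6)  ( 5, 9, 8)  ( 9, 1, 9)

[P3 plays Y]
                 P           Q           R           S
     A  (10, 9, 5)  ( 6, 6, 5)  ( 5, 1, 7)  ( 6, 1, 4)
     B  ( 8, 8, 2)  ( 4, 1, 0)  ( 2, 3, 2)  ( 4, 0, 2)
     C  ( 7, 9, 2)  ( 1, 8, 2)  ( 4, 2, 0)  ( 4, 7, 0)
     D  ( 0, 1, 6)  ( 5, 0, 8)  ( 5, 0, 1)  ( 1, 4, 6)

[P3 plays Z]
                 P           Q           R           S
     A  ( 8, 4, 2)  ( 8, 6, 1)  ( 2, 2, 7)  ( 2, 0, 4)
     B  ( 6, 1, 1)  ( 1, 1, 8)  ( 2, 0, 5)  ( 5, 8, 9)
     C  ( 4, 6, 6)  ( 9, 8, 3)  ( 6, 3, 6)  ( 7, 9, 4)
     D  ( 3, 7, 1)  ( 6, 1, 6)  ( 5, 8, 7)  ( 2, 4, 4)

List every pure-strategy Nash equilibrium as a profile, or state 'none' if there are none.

PSNE = {(A,P,Y)}

(A,P,X): not NE [P2→Q gives 9>8; P3→Y gives 5>0]
(A,P,Y): NE
(A,P,Z): not NE [P2→Q gives 6>4; P3→Y gives 5>2]
(A,Q,X): not NE [P1→D gives 9>2]
(A,Q,Y): not NE [P2→P gives 9>6; P3→X gives 8>5]
(A,Q,Z): not NE [P1→C gives 9>8; P3→X gives 8>1]
(A,R,X): not NE [P2→Q gives 9>5]
(A,R,Y): not NE [P2→P gives 9>1; P3→X gives 9>7]
(A,R,Z): not NE [P1→C gives 6>2; P2→Q gives 6>2; P3→X gives 9>7]
(A,S,X): not NE [P1→D gives 9>4; P2→Q gives 9>0]
(A,S,Y): not NE [P2→P gives 9>1; P3→X gives 8>4]
(A,S,Z): not NE [P1→C gives 7>2; P2→Q gives 6>0; P3→X gives 8>4]
(B,P,X): not NE [P1→C gives 8>4]
(B,P,Y): not NE [P1→A gives 10>8; P3→X gives 3>2]
(B,P,Z): not NE [P1→A gives 8>6; P2→S gives 8>1; P3→X gives 3>1]
(B,Q,X): not NE [P1→D gives 9>2; P2→R gives 8>2; P3→Z gives 8>0]
(B,Q,Y): not NE [P1→A gives 6>4; P2→P gives 8>1; P3→Z gives 8>0]
(B,Q,Z): not NE [P1→C gives 9>1; P2→S gives 8>1]
(B,R,X): not NE [P1→A gives 9>8]
(B,R,Y): not NE [P1→D gives 5>2; P2→P gives 8>3; P3→X gives 9>2]
(B,R,Z): not NE [P1→C gives 6>2; P2→S gives 8>0; P3→X gives 9>5]
(B,S,X): not NE [P2→R gives 8>2; P3→Z gives 9>6]
(B,S,Y): not NE [P1→A gives 6>4; P2→P gives 8>0; P3→Z gives 9>2]
(B,S,Z): not NE [P1→C gives 7>5]
(C,P,X): not NE [P2→Q gives 3>0; P3→Z gives 6>2]
(C,P,Y): not NE [P1→A gives 10>7; P3→Z gives 6>2]
(C,P,Z): not NE [P1→A gives 8>4; P2→S gives 9>6]
(C,Q,X): not NE [P1→D gives 9>4; P3→Z gives 3>1]
(C,Q,Y): not NE [P1→A gives 6>1; P2→P gives 9>8; P3→Z gives 3>2]
(C,Q,Z): not NE [P2→S gives 9>8]
(C,R,X): not NE [P1→A gives 9>3; P2→Q gives 3>1; P3→Z gives 6>5]
(C,R,Y): not NE [P1→D gives 5>4; P2→P gives 9>2; P3→Z gives 6>0]
(C,R,Z): not NE [P2→S gives 9>3]
(C,S,X): not NE [P1→D gives 9>2; P2→Q gives 3>1]
(C,S,Y): not NE [P1→A gives 6>4; P2→P gives 9>7; P3→X gives 6>0]
(C,S,Z): not NE [P3→X gives 6>4]
(D,P,X): not NE [P1→C gives 8>6; P2→R gives 9>6; P3→Y gives 6>3]
(D,P,Y): not NE [P1→A gives 10>0; P2→S gives 4>1]
(D,P,Z): not NE [P1→A gives 8>3; P2→R gives 8>7; P3→Y gives 6>1]
(D,Q,X): not NE [P2→R gives 9>5; P3→Y gives 8>6]
(D,Q,Y): not NE [P1→A gives 6>5; P2→S gives 4>0]
(D,Q,Z): not NE [P1→C gives 9>6; P2→R gives 8>1; P3→Y gives 8>6]
(D,R,X): not NE [P1→A gives 9>5]
(D,R,Y): not NE [P2→S gives 4>0; P3→X gives 8>1]
(D,R,Z): not NE [P1→C gives 6>5; P3→X gives 8>7]
(D,S,X): not NE [P2→R gives 9>1]
(D,S,Y): not NE [P1→A gives 6>1; P3→X gives 9>6]
(D,S,Z): not NE [P1→C gives 7>2; P2→R gives 8>4; P3→X gives 9>4]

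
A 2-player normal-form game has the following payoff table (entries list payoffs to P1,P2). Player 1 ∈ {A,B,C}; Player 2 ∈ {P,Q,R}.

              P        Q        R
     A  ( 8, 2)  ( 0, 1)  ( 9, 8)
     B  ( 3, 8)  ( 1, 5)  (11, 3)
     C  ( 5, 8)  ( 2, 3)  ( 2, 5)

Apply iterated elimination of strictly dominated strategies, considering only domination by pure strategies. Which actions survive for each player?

P2 drop Q (P beats it: A:2>1 B:8>5 C:8>3)
P1 drop C (A beats it: P:8>5 R:9>2)
P1→{A,B} P2→{P,R}

Survivors P1:{A,B} P2:{P,R}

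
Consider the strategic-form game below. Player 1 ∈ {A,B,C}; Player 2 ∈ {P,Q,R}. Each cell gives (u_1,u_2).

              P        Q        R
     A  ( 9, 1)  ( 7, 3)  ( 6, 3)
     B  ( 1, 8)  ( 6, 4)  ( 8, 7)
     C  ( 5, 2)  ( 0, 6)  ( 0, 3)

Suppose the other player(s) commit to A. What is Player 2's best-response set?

P2 best: {Q,R}

u_2(P vs A) = 1
u_2(Q vs A) = 3
u_2(R vs A) = 3
max payoff 3 at {Q,R}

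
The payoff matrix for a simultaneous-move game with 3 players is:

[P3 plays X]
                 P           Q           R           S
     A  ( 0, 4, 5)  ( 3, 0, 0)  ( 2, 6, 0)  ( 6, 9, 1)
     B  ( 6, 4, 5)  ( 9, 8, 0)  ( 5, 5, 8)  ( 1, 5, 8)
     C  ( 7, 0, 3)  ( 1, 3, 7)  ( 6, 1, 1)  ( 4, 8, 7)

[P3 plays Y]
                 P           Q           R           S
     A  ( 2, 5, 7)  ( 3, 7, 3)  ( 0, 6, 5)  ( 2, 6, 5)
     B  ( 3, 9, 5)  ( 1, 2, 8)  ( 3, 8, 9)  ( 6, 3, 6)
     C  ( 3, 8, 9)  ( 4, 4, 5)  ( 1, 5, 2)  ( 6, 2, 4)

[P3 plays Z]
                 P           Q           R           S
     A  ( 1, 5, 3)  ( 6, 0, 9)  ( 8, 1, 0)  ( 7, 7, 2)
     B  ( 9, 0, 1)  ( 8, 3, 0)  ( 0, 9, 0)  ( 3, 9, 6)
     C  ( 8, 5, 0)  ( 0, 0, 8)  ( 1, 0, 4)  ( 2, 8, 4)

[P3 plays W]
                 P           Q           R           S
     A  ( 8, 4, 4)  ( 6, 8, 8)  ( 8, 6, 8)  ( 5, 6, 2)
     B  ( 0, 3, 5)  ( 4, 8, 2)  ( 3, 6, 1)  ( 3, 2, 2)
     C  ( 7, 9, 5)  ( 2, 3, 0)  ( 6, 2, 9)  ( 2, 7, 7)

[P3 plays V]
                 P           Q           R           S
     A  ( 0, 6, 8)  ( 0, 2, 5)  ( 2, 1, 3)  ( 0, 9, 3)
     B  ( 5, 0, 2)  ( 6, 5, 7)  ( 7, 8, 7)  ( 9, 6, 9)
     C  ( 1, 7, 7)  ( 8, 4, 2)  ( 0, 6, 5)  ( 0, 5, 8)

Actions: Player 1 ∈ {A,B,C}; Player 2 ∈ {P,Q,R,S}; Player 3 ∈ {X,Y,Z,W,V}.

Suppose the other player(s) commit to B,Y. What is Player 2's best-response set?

u_2(P vs B,Y) = 9
u_2(Q vs B,Y) = 2
u_2(R vs B,Y) = 8
u_2(S vs B,Y) = 3
max payoff 9 at {P}

P2 best: {P}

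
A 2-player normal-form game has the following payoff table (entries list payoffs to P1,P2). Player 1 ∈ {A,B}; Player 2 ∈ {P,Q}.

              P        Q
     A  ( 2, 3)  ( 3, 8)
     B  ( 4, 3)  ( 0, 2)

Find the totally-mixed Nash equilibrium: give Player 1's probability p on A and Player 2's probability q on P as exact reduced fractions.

(p,q) = (1/6, 3/5)

P1 indiff ⇒ q·2+(1-q)·3 = q·4+(1-q)·0 ⇒ q(-2) = (1-q)(-3) ⇒ q = 3/5
P2 indiff ⇒ p·3+(1-p)·3 = p·8+(1-p)·2 ⇒ p(-5) = (1-p)(-1) ⇒ p = 1/6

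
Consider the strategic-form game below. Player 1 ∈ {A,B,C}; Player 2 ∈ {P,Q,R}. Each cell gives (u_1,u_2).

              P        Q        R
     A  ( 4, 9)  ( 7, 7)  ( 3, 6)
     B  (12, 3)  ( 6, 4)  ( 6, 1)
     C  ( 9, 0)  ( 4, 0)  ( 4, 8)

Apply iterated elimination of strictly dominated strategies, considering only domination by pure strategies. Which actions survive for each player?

P1 drop C (B beats it: P:12>9 Q:6>4 R:6>4)
P2 drop R (P beats it: A:9>6 B:3>1)
P1→{A,B} P2→{P,Q}

Remaining: P1:{A,B} P2:{P,Q}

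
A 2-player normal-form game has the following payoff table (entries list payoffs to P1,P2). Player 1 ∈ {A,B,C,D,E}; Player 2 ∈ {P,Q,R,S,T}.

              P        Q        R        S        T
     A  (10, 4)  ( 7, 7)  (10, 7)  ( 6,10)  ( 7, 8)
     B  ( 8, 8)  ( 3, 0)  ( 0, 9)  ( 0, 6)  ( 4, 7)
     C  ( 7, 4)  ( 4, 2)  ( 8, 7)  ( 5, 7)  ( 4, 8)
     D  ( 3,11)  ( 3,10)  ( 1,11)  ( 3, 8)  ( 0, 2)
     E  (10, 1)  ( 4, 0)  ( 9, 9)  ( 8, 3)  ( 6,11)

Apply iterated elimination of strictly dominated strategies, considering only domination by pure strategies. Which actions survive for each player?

Remaining: P1:{A,E} P2:{S,T}

P1 drop B (A beats it: P:10>8 Q:7>3 R:10>0 S:6>0 T:7>4)
P1 drop C (A beats it: P:10>7 Q:7>4 R:10>8 S:6>5 T:7>4)
P1 drop D (A beats it: P:10>3 Q:7>3 R:10>1 S:6>3 T:7>0)
P2 drop P (R beats it: A:7>4 E:9>1)
P2 drop Q (S beats it: A:10>7 E:3>0)
P2 drop R (T beats it: A:8>7 E:11>9)
P1→{A,E} P2→{S,T}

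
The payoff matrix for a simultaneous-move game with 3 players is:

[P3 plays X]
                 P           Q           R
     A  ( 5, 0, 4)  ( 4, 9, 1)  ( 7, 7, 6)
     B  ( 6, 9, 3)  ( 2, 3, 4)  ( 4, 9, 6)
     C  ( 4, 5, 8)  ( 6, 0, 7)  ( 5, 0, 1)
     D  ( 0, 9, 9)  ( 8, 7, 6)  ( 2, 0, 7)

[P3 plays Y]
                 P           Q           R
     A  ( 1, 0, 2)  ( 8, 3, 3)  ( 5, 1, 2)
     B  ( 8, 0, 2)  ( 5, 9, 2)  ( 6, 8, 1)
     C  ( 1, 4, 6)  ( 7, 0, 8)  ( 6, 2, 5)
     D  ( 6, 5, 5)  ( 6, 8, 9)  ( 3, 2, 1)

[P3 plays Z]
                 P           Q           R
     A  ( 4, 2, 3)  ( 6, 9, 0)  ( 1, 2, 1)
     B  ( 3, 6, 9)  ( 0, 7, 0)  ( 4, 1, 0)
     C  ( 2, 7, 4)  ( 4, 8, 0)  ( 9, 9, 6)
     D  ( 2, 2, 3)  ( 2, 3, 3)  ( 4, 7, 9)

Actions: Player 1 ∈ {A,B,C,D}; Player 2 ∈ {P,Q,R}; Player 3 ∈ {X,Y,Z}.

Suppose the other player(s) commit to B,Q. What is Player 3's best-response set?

BR_3 = {X}

u_3(X vs B,Q) = 4
u_3(Y vs B,Q) = 2
u_3(Z vs B,Q) = 0
max payoff 4 at {X}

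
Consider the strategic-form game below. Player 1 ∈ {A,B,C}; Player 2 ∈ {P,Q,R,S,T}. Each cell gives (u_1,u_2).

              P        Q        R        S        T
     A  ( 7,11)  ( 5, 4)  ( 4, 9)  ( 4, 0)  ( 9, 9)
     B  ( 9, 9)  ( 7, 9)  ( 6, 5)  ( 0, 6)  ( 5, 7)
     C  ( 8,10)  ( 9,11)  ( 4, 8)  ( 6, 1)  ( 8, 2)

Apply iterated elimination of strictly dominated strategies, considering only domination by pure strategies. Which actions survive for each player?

Survivors P1:{B,C} P2:{P,Q}

P2 drop R (P beats it: A:11>9 B:9>5 C:10>8)
P2 drop S (P beats it: A:11>0 B:9>6 C:10>1)
P2 drop T (P beats it: A:11>9 B:9>7 C:10>2)
P1 drop A (B beats it: P:9>7 Q:7>5)
P1→{B,C} P2→{P,Q}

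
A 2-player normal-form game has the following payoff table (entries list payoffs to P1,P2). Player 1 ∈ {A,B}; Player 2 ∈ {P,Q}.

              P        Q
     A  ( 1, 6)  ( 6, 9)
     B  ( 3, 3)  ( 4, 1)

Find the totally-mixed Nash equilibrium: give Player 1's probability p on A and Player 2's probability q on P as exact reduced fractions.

P1 indiff ⇒ q·1+(1-q)·6 = q·3+(1-q)·4 ⇒ q(-2) = (1-q)(-2) ⇒ q = 1/2
P2 indiff ⇒ p·6+(1-p)·3 = p·9+(1-p)·1 ⇒ p(-3) = (1-p)(-2) ⇒ p = 2/5

p=2/5, q=1/2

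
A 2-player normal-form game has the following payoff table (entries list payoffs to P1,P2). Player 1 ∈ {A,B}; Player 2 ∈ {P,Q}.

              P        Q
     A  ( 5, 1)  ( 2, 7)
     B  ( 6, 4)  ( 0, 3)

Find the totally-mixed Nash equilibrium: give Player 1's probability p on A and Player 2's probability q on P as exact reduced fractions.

(p,q) = (1/7, 2/3)

P1 indiff ⇒ q·5+(1-q)·2 = q·6+(1-q)·0 ⇒ q(-1) = (1-q)(-2) ⇒ q = 2/3
P2 indiff ⇒ p·1+(1-p)·4 = p·7+(1-p)·3 ⇒ p(-6) = (1-p)(-1) ⇒ p = 1/7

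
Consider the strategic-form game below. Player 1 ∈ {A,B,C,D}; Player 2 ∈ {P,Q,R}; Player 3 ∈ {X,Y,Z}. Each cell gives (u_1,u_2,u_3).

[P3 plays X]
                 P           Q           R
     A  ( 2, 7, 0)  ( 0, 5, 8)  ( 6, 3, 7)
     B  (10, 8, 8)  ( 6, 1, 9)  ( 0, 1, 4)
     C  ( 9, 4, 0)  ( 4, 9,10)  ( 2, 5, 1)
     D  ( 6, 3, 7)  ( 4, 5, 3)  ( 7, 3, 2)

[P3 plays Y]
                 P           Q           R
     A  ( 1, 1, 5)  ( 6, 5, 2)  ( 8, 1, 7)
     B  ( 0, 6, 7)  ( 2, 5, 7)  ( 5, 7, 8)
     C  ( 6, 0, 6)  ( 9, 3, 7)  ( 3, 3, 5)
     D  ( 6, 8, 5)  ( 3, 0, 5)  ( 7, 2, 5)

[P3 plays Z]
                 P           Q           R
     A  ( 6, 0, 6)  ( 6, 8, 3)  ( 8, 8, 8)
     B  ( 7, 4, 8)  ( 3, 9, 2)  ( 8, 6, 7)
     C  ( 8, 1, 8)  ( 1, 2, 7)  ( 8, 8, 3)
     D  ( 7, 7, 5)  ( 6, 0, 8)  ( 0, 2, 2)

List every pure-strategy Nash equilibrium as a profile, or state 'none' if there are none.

(A,P,X): not NE [P1→B gives 10>2; P3→Z gives 6>0]
(A,P,Y): not NE [P1→D gives 6>1; P2→Q gives 5>1; P3→Z gives 6>5]
(A,P,Z): not NE [P1→C gives 8>6; P2→R gives 8>0]
(A,Q,X): not NE [P1→B gives 6>0; P2→P gives 7>5]
(A,Q,Y): not NE [P1→C gives 9>6; P3→X gives 8>2]
(A,Q,Z): not NE [P3→X gives 8>3]
(A,R,X): not NE [P1→D gives 7>6; P2→P gives 7>3; P3→Z gives 8>7]
(A,R,Y): not NE [P2→Q gives 5>1; P3→Z gives 8>7]
(A,R,Z): NE
(B,P,X): NE
(B,P,Y): not NE [P1→D gives 6>0; P2→R gives 7>6; P3→Z gives 8>7]
(B,P,Z): not NE [P1→C gives 8>7; P2→Q gives 9>4]
(B,Q,X): not NE [P2→P gives 8>1]
(B,Q,Y): not NE [P1→C gives 9>2; P2→R gives 7>5; P3→X gives 9>7]
(B,Q,Z): not NE [P1→D gives 6>3; P3→X gives 9>2]
(B,R,X): not NE [P1→D gives 7>0; P2→P gives 8>1; P3→Y gives 8>4]
(B,R,Y): not NE [P1→A gives 8>5]
(B,R,Z): not NE [P2→Q gives 9>6; P3→Y gives 8>7]
(C,P,X): not NE [P1→B gives 10>9; P2→Q gives 9>4; P3→Z gives 8>0]
(C,P,Y): not NE [P2→R gives 3>0; P3→Z gives 8>6]
(C,P,Z): not NE [P2→R gives 8>1]
(C,Q,X): not NE [P1→B gives 6>4]
(C,Q,Y): not NE [P3→X gives 10>7]
(C,Q,Z): not NE [P1→D gives 6>1; P2→R gives 8>2; P3→X gives 10>7]
(C,R,X): not NE [P1→D gives 7>2; P2→Q gives 9>5; P3→Y gives 5>1]
(C,R,Y): not NE [P1→A gives 8>3]
(C,R,Z): not NE [P3→Y gives 5>3]
(D,P,X): not NE [P1→B gives 10>6; P2→Q gives 5>3]
(D,P,Y): not NE [P3→X gives 7>5]
(D,P,Z): not NE [P1→C gives 8>7; P3→X gives 7>5]
(D,Q,X): not NE [P1→B gives 6>4; P3→Z gives 8>3]
(D,Q,Y): not NE [P1→C gives 9>3; P2→P gives 8>0; P3→Z gives 8>5]
(D,Q,Z): not NE [P2→P gives 7>0]
(D,R,X): not NE [P2→Q gives 5>3; P3→Y gives 5>2]
(D,R,Y): not NE [P1→A gives 8>7; P2→P gives 8>2]
(D,R,Z): not NE [P1→C gives 8>0; P2→P gives 7>2; P3→Y gives 5>2]

Nash profiles: (A,R,Z), (B,P,X)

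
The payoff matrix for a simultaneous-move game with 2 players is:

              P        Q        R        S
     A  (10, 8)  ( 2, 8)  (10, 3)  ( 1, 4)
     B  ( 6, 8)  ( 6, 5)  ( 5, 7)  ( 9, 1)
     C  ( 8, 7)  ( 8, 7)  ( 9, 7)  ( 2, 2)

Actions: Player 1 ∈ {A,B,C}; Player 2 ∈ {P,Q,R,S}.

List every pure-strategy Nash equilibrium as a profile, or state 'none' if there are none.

(A,P): NE
(A,Q): not NE [P1→C gives 8>2]
(A,R): not NE [P2→Q gives 8>3]
(A,S): not NE [P1→B gives 9>1; P2→Q gives 8>4]
(B,P): not NE [P1→A gives 10>6]
(B,Q): not NE [P1→C gives 8>6; P2→P gives 8>5]
(B,R): not NE [P1→A gives 10>5; P2→P gives 8>7]
(B,S): not NE [P2→P gives 8>1]
(C,P): not NE [P1→A gives 10>8]
(C,Q): NE
(C,R): not NE [P1→A gives 10>9]
(C,S): not NE [P1→B gives 9>2; P2→R gives 7>2]

Nash profiles: (A,P), (C,Q)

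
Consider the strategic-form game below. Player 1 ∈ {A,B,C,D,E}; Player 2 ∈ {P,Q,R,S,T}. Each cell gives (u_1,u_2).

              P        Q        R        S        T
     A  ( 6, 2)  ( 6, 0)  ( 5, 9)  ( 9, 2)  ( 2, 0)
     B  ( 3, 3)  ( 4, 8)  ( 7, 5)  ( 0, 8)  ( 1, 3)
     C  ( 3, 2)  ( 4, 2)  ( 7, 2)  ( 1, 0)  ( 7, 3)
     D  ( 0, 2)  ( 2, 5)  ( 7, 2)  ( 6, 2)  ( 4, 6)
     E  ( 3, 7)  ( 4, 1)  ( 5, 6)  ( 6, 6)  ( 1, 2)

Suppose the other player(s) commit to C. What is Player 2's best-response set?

u_2(P vs C) = 2
u_2(Q vs C) = 2
u_2(R vs C) = 2
u_2(S vs C) = 0
u_2(T vs C) = 3
max payoff 3 at {T}

P2 best: {T}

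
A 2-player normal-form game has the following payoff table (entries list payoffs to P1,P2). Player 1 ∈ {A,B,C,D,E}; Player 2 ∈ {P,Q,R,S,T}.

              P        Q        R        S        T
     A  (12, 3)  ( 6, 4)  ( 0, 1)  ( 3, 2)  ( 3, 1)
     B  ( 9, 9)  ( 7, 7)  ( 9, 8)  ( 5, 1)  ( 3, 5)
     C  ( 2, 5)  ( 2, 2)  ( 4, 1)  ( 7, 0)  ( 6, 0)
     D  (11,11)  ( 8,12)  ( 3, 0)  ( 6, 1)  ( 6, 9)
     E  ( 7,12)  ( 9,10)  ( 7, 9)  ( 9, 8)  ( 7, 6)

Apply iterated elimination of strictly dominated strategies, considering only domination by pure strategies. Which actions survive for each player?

P1 drop C (E beats it: P:7>2 Q:9>2 R:7>4 S:9>7 T:7>6)
P2 drop R (P beats it: A:3>1 B:9>8 D:11>0 E:12>9)
P1 drop B (D beats it: P:11>9 Q:8>7 S:6>5 T:6>3)
P2 drop S (P beats it: A:3>2 D:11>1 E:12>8)
P2 drop T (P beats it: A:3>1 D:11>9 E:12>6)
P1→{A,D,E} P2→{P,Q}

Survivors P1:{A,D,E} P2:{P,Q}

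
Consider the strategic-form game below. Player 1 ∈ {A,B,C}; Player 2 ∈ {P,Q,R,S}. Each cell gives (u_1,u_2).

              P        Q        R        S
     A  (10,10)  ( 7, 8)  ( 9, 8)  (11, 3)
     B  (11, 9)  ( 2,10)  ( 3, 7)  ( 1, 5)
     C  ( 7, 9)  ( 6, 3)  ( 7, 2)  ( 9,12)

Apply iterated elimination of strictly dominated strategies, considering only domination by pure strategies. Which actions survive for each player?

Remaining: P1:{A,B} P2:{P,Q}

P1 drop C (A beats it: P:10>7 Q:7>6 R:9>7 S:11>9)
P2 drop R (P beats it: A:10>8 B:9>7)
P2 drop S (P beats it: A:10>3 B:9>5)
P1→{A,B} P2→{P,Q}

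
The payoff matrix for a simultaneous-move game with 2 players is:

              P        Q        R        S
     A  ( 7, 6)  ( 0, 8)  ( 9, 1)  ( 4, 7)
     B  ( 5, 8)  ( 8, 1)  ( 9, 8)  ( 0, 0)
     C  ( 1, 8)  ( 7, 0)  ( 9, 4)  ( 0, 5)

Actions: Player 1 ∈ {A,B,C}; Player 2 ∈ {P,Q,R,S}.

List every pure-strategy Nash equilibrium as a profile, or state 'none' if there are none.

Nash profiles: (B,R)

(A,P): not NE [P2→Q gives 8>6]
(A,Q): not NE [P1→B gives 8>0]
(A,R): not NE [P2→Q gives 8>1]
(A,S): not NE [P2→Q gives 8>7]
(B,P): not NE [P1→A gives 7>5]
(B,Q): not NE [P2→R gives 8>1]
(B,R): NE
(B,S): not NE [P1→A gives 4>0; P2→R gives 8>0]
(C,P): not NE [P1→A gives 7>1]
(C,Q): not NE [P1→B gives 8>7; P2→P gives 8>0]
(C,R): not NE [P2→P gives 8>4]
(C,S): not NE [P1→A gives 4>0; P2→P gives 8>5]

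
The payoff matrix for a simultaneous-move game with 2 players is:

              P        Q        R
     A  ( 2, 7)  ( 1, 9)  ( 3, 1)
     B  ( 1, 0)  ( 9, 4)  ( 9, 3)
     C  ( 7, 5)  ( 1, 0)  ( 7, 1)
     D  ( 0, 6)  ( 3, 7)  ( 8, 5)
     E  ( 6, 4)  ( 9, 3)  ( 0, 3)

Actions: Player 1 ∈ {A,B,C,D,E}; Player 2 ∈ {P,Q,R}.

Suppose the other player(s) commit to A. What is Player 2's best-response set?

u_2(P vs A) = 7
u_2(Q vs A) = 9
u_2(R vs A) = 1
max payoff 9 at {Q}

BR_2 = {Q}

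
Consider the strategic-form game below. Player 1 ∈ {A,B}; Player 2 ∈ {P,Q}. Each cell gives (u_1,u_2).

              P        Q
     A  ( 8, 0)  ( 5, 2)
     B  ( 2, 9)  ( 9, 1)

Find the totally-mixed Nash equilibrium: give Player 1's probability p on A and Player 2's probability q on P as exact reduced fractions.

P1 mixes 4/5 on A; P2 mixes 2/5 on P

P1 indiff ⇒ q·8+(1-q)·5 = q·2+(1-q)·9 ⇒ q(6) = (1-q)(4) ⇒ q = 2/5
P2 indiff ⇒ p·0+(1-p)·9 = p·2+(1-p)·1 ⇒ p(-2) = (1-p)(-8) ⇒ p = 4/5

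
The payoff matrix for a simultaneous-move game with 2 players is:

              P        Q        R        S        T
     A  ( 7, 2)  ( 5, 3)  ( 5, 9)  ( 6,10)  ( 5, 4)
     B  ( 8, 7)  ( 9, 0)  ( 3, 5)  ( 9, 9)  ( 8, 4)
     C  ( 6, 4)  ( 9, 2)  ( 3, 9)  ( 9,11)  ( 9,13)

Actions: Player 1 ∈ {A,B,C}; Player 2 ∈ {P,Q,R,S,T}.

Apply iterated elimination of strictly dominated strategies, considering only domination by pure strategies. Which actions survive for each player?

Survivors P1:{B,C} P2:{S,T}

P2 drop P (S beats it: A:10>2 B:9>7 C:11>4)
P2 drop Q (R beats it: A:9>3 B:5>0 C:9>2)
P2 drop R (S beats it: A:10>9 B:9>5 C:11>9)
P1 drop A (B beats it: S:9>6 T:8>5)
P1→{B,C} P2→{S,T}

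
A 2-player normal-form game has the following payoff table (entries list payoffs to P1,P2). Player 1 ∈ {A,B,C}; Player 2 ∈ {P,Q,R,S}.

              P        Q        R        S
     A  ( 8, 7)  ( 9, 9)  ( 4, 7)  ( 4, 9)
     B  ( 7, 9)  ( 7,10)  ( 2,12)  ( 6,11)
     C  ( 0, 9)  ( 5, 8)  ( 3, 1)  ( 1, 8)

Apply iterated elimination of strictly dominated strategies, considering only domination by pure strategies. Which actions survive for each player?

P1 drop C (A beats it: P:8>0 Q:9>5 R:4>3 S:4>1)
P2 drop P (Q beats it: A:9>7 B:10>9)
P1→{A,B} P2→{Q,R,S}

Survivors P1:{A,B} P2:{Q,R,S}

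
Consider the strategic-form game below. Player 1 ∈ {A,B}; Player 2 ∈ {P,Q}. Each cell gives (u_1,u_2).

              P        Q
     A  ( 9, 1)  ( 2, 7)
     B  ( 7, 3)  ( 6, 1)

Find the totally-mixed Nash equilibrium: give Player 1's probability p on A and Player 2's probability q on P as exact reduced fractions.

P1 indiff ⇒ q·9+(1-q)·2 = q·7+(1-q)·6 ⇒ q(2) = (1-q)(4) ⇒ q = 2/3
P2 indiff ⇒ p·1+(1-p)·3 = p·7+(1-p)·1 ⇒ p(-6) = (1-p)(-2) ⇒ p = 1/4

p=1/4, q=2/3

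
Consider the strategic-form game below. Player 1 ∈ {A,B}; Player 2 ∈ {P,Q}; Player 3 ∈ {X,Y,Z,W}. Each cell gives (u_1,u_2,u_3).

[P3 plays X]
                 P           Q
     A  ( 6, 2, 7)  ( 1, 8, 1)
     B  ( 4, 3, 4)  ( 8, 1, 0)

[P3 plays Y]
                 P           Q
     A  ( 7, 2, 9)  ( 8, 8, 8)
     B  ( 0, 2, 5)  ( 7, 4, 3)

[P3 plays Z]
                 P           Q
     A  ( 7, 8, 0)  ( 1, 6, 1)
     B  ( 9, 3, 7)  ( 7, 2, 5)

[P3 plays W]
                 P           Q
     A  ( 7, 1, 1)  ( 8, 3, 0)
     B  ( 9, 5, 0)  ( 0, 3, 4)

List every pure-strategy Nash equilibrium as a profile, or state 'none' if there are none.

Nash profiles: (A,Q,Y), (B,P,Z)

(A,P,X): not NE [P2→Q gives 8>2; P3→Y gives 9>7]
(A,P,Y): not NE [P2→Q gives 8>2]
(A,P,Z): not NE [P1→B gives 9>7; P3→Y gives 9>0]
(A,P,W): not NE [P1→B gives 9>7; P2→Q gives 3>1; P3→Y gives 9>1]
(A,Q,X): not NE [P1→B gives 8>1; P3→Y gives 8>1]
(A,Q,Y): NE
(A,Q,Z): not NE [P1→B gives 7>1; P2→P gives 8>6; P3→Y gives 8>1]
(A,Q,W): not NE [P3→Y gives 8>0]
(B,P,X): not NE [P1→A gives 6>4; P3→Z gives 7>4]
(B,P,Y): not NE [P1→A gives 7>0; P2→Q gives 4>2; P3→Z gives 7>5]
(B,P,Z): NE
(B,P,W): not NE [P3→Z gives 7>0]
(B,Q,X): not NE [P2→P gives 3>1; P3→Z gives 5>0]
(B,Q,Y): not NE [P1→A gives 8>7; P3→Z gives 5>3]
(B,Q,Z): not NE [P2→P gives 3>2]
(B,Q,W): not NE [P1→A gives 8>0; P2→P gives 5>3; P3→Z gives 5>4]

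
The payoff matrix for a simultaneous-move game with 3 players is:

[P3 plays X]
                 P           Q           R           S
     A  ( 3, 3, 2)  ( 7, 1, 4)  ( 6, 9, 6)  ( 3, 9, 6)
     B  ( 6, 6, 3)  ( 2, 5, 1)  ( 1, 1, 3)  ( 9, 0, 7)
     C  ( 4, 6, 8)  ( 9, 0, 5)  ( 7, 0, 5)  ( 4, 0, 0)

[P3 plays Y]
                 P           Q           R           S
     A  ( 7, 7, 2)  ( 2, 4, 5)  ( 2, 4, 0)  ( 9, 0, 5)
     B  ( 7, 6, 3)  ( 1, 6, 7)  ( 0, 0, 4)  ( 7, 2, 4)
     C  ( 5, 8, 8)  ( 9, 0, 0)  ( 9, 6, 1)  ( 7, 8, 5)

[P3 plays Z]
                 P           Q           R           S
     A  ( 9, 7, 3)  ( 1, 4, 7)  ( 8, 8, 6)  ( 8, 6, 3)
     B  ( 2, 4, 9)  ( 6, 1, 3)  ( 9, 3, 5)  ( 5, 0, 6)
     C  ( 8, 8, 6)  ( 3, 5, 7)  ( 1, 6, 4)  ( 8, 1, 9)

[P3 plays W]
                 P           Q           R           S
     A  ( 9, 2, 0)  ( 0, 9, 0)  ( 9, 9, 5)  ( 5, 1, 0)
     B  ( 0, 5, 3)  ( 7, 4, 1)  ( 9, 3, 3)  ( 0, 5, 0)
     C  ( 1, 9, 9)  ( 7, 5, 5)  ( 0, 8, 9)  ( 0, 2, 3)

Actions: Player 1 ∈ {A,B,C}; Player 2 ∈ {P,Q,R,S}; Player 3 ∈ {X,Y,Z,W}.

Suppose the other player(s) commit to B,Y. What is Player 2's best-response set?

u_2(P vs B,Y) = 6
u_2(Q vs B,Y) = 6
u_2(R vs B,Y) = 0
u_2(S vs B,Y) = 2
max payoff 6 at {P,Q}

P2 best: {P,Q}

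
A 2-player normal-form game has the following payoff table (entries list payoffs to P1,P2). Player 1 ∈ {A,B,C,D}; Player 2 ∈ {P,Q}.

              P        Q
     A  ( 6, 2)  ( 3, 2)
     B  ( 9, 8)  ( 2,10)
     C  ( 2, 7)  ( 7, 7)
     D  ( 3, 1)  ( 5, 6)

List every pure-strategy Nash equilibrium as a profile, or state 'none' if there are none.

PSNE = {(C,Q)}

(A,P): not NE [P1→B gives 9>6]
(A,Q): not NE [P1→C gives 7>3]
(B,P): not NE [P2→Q gives 10>8]
(B,Q): not NE [P1→C gives 7>2]
(C,P): not NE [P1→B gives 9>2]
(C,Q): NE
(D,P): not NE [P1→B gives 9>3; P2→Q gives 6>1]
(D,Q): not NE [P1→C gives 7>5]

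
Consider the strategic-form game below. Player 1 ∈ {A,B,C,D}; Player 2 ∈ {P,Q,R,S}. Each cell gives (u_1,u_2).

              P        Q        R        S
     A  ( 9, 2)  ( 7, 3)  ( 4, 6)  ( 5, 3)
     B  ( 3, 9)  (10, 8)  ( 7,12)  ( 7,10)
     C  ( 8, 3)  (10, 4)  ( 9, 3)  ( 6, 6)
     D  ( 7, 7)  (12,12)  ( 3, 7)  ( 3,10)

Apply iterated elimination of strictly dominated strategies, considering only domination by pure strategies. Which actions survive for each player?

P2 drop P (S beats it: A:3>2 B:10>9 C:6>3 D:10>7)
P1 drop A (B beats it: Q:10>7 R:7>4 S:7>5)
P1→{B,C,D} P2→{Q,R,S}

Remaining: P1:{B,C,D} P2:{Q,R,S}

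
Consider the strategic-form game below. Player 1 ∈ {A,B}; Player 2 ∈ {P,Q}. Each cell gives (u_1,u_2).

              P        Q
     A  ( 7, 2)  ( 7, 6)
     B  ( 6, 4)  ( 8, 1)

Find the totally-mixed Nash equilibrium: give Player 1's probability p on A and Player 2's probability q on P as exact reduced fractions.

P1 indiff ⇒ q·7+(1-q)·7 = q·6+(1-q)·8 ⇒ q(1) = (1-q)(1) ⇒ q = 1/2
P2 indiff ⇒ p·2+(1-p)·4 = p·6+(1-p)·1 ⇒ p(-4) = (1-p)(-3) ⇒ p = 3/7

p=3/7, q=1/2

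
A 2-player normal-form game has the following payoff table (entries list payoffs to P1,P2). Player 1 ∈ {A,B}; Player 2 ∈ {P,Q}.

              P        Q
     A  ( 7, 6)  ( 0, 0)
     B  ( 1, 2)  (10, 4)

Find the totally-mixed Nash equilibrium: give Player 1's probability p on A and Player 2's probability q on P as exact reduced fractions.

P1 mixes 1/4 on A; P2 mixes 5/8 on P

P1 indiff ⇒ q·7+(1-q)·0 = q·1+(1-q)·10 ⇒ q(6) = (1-q)(10) ⇒ q = 5/8
P2 indiff ⇒ p·6+(1-p)·2 = p·0+(1-p)·4 ⇒ p(6) = (1-p)(2) ⇒ p = 1/4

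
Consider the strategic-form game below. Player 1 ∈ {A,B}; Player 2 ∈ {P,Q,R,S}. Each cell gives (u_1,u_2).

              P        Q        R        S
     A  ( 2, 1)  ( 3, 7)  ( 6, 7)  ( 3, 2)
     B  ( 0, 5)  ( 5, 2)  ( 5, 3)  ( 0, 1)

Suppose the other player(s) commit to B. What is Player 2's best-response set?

argmax u_2 = {P}

u_2(P vs B) = 5
u_2(Q vs B) = 2
u_2(R vs B) = 3
u_2(S vs B) = 1
max payoff 5 at {P}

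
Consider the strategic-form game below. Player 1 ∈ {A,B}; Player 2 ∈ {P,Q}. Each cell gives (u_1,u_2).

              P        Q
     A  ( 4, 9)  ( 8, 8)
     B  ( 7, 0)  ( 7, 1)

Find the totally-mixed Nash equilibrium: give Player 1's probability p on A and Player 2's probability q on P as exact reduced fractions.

P1 mixes 1/2 on A; P2 mixes 1/4 on P

P1 indiff ⇒ q·4+(1-q)·8 = q·7+(1-q)·7 ⇒ q(-3) = (1-q)(-1) ⇒ q = 1/4
P2 indiff ⇒ p·9+(1-p)·0 = p·8+(1-p)·1 ⇒ p(1) = (1-p)(1) ⇒ p = 1/2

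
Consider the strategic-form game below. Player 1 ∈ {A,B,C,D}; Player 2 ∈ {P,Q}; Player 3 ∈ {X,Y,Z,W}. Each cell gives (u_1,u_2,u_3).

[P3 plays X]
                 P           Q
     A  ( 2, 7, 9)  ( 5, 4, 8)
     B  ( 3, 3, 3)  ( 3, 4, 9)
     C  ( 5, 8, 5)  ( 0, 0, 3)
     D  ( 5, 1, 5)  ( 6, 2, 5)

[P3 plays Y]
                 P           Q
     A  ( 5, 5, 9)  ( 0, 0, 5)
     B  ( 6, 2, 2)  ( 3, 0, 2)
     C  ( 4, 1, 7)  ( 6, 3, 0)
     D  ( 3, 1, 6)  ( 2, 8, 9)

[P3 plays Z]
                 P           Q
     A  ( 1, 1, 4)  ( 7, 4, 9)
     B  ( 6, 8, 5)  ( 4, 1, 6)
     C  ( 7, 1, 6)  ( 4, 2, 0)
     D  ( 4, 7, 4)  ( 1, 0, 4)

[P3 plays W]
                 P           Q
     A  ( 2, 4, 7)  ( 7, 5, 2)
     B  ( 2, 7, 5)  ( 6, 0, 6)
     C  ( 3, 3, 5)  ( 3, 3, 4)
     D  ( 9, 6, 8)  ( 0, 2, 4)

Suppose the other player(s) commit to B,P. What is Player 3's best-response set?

u_3(X vs B,P) = 3
u_3(Y vs B,P) = 2
u_3(Z vs B,P) = 5
u_3(W vs B,P) = 5
max payoff 5 at {Z,W}

argmax u_3 = {Z,W}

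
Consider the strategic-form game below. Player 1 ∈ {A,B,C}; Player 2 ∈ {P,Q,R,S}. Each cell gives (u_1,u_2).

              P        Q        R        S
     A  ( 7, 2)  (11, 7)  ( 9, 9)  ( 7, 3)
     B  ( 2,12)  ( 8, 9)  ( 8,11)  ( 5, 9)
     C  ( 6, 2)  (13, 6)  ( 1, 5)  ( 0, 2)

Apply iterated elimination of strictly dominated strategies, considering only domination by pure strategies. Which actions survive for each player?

P1 drop B (A beats it: P:7>2 Q:11>8 R:9>8 S:7>5)
P2 drop P (Q beats it: A:7>2 C:6>2)
P2 drop S (Q beats it: A:7>3 C:6>2)
P1→{A,C} P2→{Q,R}

Survivors P1:{A,C} P2:{Q,R}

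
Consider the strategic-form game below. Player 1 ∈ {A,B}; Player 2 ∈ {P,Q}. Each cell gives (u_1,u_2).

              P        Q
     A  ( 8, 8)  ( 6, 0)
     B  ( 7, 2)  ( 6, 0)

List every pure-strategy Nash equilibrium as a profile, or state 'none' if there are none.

(A,P): NE
(A,Q): not NE [P2→P gives 8>0]
(B,P): not NE [P1→A gives 8>7]
(B,Q): not NE [P2→P gives 2>0]

Nash profiles: (A,P)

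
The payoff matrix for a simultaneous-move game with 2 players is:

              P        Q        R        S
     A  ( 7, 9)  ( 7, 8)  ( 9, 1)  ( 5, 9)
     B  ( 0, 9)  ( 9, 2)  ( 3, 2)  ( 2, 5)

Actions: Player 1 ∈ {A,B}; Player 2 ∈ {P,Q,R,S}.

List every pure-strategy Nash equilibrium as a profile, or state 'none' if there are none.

(A,P): NE
(A,Q): not NE [P1→B gives 9>7; P2→S gives 9>8]
(A,R): not NE [P2→S gives 9>1]
(A,S): NE
(B,P): not NE [P1→A gives 7>0]
(B,Q): not NE [P2→P gives 9>2]
(B,R): not NE [P1→A gives 9>3; P2→P gives 9>2]
(B,S): not NE [P1→A gives 5>2; P2→P gives 9>5]

Nash profiles: (A,P), (A,S)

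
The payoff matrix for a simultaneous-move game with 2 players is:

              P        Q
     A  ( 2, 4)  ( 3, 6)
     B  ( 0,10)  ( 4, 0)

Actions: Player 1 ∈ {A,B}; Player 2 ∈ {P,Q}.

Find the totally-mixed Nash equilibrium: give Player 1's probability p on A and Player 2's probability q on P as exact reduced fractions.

P1 indiff ⇒ q·2+(1-q)·3 = q·0+(1-q)·4 ⇒ q(2) = (1-q)(1) ⇒ q = 1/3
P2 indiff ⇒ p·4+(1-p)·10 = p·6+(1-p)·0 ⇒ p(-2) = (1-p)(-10) ⇒ p = 5/6

p=5/6, q=1/3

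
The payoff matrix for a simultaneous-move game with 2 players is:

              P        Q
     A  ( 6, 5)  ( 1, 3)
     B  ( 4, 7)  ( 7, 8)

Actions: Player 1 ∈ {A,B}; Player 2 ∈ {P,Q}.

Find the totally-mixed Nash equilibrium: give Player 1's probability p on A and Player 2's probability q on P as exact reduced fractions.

P1 indiff ⇒ q·6+(1-q)·1 = q·4+(1-q)·7 ⇒ q(2) = (1-q)(6) ⇒ q = 3/4
P2 indiff ⇒ p·5+(1-p)·7 = p·3+(1-p)·8 ⇒ p(2) = (1-p)(1) ⇒ p = 1/3

P1 mixes 1/3 on A; P2 mixes 3/4 on P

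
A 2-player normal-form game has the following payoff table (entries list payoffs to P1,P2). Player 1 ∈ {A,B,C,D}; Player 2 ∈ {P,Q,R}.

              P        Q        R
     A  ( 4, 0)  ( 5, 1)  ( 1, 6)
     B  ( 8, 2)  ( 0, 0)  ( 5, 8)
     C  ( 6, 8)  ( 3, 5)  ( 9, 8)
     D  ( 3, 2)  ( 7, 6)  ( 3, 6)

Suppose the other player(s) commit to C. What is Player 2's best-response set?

u_2(P vs C) = 8
u_2(Q vs C) = 5
u_2(R vs C) = 8
max payoff 8 at {P,R}

P2 best: {P,R}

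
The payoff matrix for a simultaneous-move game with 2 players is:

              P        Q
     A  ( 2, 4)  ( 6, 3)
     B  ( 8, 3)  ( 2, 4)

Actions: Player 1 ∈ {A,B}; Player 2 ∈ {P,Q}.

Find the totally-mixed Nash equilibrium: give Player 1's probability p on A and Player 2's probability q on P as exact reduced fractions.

(p,q) = (1/2, 2/5)

P1 indiff ⇒ q·2+(1-q)·6 = q·8+(1-q)·2 ⇒ q(-6) = (1-q)(-4) ⇒ q = 2/5
P2 indiff ⇒ p·4+(1-p)·3 = p·3+(1-p)·4 ⇒ p(1) = (1-p)(1) ⇒ p = 1/2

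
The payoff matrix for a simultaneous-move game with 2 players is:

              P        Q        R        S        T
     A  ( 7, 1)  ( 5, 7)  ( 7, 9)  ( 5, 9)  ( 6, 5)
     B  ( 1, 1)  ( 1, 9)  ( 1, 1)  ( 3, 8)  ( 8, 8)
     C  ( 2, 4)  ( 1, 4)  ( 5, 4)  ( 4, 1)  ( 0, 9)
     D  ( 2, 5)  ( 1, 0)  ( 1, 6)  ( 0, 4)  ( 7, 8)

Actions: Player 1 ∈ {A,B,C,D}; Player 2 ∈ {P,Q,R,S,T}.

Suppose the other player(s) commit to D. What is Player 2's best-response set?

argmax u_2 = {T}

u_2(P vs D) = 5
u_2(Q vs D) = 0
u_2(R vs D) = 6
u_2(S vs D) = 4
u_2(T vs D) = 8
max payoff 8 at {T}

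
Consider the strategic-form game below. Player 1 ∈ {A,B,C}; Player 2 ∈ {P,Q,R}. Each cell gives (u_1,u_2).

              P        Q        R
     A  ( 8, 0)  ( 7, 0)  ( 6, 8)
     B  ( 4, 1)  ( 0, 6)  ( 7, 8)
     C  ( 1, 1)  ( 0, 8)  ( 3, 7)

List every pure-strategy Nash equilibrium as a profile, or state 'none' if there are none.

(A,P): not NE [P2→R gives 8>0]
(A,Q): not NE [P2→R gives 8>0]
(A,R): not NE [P1→B gives 7>6]
(B,P): not NE [P1→A gives 8>4; P2→R gives 8>1]
(B,Q): not NE [P1→A gives 7>0; P2→R gives 8>6]
(B,R): NE
(C,P): not NE [P1→A gives 8>1; P2→Q gives 8>1]
(C,Q): not NE [P1→A gives 7>0]
(C,R): not NE [P1→B gives 7>3; P2→Q gives 8>7]

PSNE = {(B,R)}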